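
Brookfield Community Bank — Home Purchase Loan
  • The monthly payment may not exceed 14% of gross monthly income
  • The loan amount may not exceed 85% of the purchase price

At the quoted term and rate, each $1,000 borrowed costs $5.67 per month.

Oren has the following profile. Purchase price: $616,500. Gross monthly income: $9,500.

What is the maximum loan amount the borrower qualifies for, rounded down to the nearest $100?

$234,500

Payment cap: 14% × $9,500 = $1,330/month.
At $5.67 per $1,000, that supports 1,330/5.67 × 1,000 ≈ $234,567 → $234,500.
LTV cap: 85% × $616,500 = $524,025 → $524,000.
Binding constraint: payment-to-income.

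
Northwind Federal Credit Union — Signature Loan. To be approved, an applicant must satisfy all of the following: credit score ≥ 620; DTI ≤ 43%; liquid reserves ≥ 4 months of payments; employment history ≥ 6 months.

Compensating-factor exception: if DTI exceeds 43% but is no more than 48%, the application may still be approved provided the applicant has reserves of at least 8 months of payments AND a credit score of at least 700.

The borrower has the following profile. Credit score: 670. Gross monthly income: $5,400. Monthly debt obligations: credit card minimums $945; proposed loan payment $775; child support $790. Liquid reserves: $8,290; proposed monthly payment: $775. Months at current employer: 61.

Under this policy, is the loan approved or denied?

Denied

Credit score 670 ≥ 620 (meets base)
Total debts = (945 + 775 + 790) = 2,510. DTI = 2,510/5,400 = 46.5% > 43% — standard DTI limit exceeded.
Reserves = 8,290/775 = 10.7 months ≥ 4
Employment 61 ≥ 6 months
DTI 46.5% is within the 43%–48% exception band; checking compensating factors.
Override check — reserves: 10.7 mo (ok); score: 670 (below 700).
Override conditions not both satisfied; exception does not apply.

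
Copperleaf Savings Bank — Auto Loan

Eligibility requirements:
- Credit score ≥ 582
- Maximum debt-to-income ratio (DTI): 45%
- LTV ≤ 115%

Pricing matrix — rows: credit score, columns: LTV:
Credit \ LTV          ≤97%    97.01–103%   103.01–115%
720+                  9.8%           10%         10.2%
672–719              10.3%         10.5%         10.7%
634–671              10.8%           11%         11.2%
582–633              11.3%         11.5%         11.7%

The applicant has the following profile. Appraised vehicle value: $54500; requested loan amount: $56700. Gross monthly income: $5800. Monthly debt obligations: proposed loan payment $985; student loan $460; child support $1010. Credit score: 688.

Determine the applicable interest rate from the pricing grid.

Credit score 688 ≥ 582; Total monthly debts = (985 + 460 + 1,010) = 2,455. DTI = 2,455/5,800 = 42.3% ≤ 45%
LTV: 56,700 ÷ 54,500 = 104%, within 115% cap
Credit 688 → row 672–719; LTV 104% → column 103.01–115%. Grid cell → 10.7%.

10.7%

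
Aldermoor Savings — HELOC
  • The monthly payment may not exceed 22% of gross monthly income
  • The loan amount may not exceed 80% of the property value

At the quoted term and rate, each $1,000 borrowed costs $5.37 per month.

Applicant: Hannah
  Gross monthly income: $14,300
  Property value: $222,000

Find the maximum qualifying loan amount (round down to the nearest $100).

Payment cap: 22% × $14,300 = $3,146/month.
At $5.37 per $1,000, that supports 3,146/5.37 × 1,000 ≈ $585,847 → $585,800.
LTV cap: 80% × $222,000 = $177,600 → $177,600.
Binding constraint: loan-to-value.

$177,600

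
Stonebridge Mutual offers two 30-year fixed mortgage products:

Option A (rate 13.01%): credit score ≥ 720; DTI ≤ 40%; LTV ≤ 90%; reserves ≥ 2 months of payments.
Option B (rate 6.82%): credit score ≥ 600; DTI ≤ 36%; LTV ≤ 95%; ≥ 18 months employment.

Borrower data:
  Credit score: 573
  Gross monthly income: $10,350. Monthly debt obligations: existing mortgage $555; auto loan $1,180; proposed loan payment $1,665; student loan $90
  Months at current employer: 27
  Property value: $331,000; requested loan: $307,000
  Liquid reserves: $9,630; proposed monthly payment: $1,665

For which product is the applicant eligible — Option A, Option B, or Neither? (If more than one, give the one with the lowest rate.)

Total debts = (555 + 1,180 + 1,665 + 90) = 3,490; DTI = 3,490/10,350 = 33.7%.
LTV = 307,000/331,000 = 92.7%.
Reserves = 9,630/1,665 = 5.8 months.
Option A: score 573 < 720; DTI 33.7% ≤ 40%; LTV 92.7% > 90%; reserves 5.8 ≥ 2 mo → does not qualify.
Option B: score 573 < 600; DTI 33.7% ≤ 36%; LTV 92.7% ≤ 95%; employment 27 ≥ 18 mo → does not qualify.

Neither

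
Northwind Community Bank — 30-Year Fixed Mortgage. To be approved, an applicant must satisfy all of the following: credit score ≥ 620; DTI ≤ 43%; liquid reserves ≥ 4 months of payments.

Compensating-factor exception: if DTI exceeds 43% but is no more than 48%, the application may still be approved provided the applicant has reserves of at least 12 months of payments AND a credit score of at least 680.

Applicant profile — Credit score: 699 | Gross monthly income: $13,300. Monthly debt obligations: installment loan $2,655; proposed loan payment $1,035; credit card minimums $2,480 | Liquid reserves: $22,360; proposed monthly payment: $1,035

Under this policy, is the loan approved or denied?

Approved

Credit score 699 ≥ 620 (meets base)
Total debts = (2,655 + 1,035 + 2,480) = 6,170. DTI = 6,170/13,300 = 46.4% > 43% — standard DTI limit exceeded.
Reserves: 22,360 ÷ 1,035 = 21.6 months (meets 4-month minimum)
DTI 46.4% is within the 43%–48% exception band; checking compensating factors.
Reserves 21.6 ≥ 12 months; credit score 699 ≥ 680.
Both override conditions satisfied; DTI exception granted.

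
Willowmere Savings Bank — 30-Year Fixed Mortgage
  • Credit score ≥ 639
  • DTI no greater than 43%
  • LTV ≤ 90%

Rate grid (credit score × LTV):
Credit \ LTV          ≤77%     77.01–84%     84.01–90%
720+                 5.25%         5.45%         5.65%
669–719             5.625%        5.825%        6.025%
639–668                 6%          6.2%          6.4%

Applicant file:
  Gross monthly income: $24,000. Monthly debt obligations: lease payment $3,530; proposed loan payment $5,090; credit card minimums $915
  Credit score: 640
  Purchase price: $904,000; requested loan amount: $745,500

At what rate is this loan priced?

6.2%

Credit score 640 ≥ 639; Total monthly debts = (3,530 + 5,090 + 915) = 9,535. DTI = 9,535/24,000 = 39.7% ≤ 43%
LTV: 745,500 ÷ 904,000 = 82.5%, within 90% cap
Row: 640 falls in 639–668. Column: 82.5% falls in 77.01–84%. Rate = 6.2%.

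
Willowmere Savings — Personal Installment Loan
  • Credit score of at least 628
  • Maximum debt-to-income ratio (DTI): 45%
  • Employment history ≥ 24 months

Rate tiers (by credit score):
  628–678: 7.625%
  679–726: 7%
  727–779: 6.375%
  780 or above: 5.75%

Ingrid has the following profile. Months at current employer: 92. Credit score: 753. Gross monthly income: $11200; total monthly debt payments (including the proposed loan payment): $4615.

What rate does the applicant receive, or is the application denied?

Credit score 753 ≥ 628 (meets minimum)
DTI: 4,615 ÷ 11,200 = 41.2%, within the 45% cap
Employment 92 ≥ 24 months
All requirements met. Score 753 falls in the 727–779 tier → 6.375%.

Approved at 6.375%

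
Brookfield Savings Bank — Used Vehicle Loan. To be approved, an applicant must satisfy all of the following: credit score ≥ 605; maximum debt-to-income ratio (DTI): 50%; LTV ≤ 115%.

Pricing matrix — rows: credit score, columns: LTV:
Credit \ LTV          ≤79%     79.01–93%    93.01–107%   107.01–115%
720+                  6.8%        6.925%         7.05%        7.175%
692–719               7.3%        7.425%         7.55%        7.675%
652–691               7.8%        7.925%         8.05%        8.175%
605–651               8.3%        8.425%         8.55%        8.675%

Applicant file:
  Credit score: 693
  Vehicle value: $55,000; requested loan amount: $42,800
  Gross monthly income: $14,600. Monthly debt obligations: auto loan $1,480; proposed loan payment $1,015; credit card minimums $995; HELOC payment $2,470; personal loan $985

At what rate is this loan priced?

Credit score 693 ≥ 605; Total monthly debts = (1,480 + 1,015 + 995 + 2,470 + 985) = 6,945. DTI = 6,945/14,600 = 47.6% ≤ 50%
LTV = 42,800/55,000 = 77.8% ≤ 115%
Score 693 is in the 692–719 band; LTV 77.8% is in the ≤79% band → 7.3%.

7.3%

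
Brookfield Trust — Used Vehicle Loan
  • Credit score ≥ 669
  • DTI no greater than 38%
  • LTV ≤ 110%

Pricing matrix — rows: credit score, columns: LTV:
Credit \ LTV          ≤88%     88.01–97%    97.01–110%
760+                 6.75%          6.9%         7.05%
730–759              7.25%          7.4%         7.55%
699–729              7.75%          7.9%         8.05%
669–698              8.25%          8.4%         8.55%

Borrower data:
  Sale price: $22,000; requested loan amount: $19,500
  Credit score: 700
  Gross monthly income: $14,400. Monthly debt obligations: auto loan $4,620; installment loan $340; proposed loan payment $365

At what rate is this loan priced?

7.9%

Credit score 700 ≥ 669; Total monthly debts = (4,620 + 340 + 365) = 5,325. DTI: 5,325 ÷ 14,400 = 37%, within the 38% cap
LTV = 19,500/22,000 = 88.6% ≤ 110%
Row: 700 falls in 699–729. Column: 88.6% falls in 88.01–97%. Rate = 7.9%.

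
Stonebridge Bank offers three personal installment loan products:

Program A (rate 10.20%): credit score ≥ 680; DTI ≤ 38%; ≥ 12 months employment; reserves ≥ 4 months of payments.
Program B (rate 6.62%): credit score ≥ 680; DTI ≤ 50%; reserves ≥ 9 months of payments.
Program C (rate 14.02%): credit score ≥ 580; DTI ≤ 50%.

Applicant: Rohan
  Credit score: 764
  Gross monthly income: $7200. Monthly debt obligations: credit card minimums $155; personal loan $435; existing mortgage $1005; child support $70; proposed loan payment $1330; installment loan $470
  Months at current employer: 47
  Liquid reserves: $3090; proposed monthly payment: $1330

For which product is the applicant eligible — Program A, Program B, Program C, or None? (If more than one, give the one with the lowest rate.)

Program C

Total debts = (155 + 435 + 1,005 + 70 + 1,330 + 470) = 3,465; DTI = 3,465/7,200 = 48.1%.
Reserves = 3,090/1,330 = 2.3 months.
Program A: score 764 ≥ 680; DTI 48.1% > 38%; employment 47 ≥ 12 mo; reserves 2.3 < 4 mo → does not qualify.
Program B: score 764 ≥ 680; DTI 48.1% ≤ 50%; reserves 2.3 < 9 mo → does not qualify.
Program C: score 764 ≥ 580; DTI 48.1% ≤ 50% → qualifies.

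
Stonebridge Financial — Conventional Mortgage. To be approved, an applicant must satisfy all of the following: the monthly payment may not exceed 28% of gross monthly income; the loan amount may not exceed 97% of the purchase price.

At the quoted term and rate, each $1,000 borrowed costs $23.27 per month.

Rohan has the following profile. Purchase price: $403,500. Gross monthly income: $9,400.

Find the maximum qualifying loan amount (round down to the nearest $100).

$113,100

Payment cap: 28% × $9,400 = $2,632/month.
At $23.27 per $1,000, that supports 2,632/23.27 × 1,000 ≈ $113,107 → $113,100.
LTV cap: 97% × $403,500 = $391,395 → $391,300.
Binding constraint: payment-to-income.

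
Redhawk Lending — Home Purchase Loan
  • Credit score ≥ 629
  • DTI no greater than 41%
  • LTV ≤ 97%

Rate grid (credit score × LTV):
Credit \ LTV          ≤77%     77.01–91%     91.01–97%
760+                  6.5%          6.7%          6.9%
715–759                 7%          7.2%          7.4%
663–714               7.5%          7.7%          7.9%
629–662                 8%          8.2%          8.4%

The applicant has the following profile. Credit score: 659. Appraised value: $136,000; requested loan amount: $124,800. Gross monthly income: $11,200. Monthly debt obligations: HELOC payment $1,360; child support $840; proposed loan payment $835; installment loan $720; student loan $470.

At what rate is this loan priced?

Credit score 659 ≥ 629; Total monthly debts = (1,360 + 840 + 835 + 720 + 470) = 4,225. Debt-to-income = 4,225/11,200 = 37.7% — meets 41% limit
LTV = 124,800/136,000 = 91.8% ≤ 97%
Row: 659 falls in 629–662. Column: 91.8% falls in 91.01–97%. Rate = 8.4%.

8.4%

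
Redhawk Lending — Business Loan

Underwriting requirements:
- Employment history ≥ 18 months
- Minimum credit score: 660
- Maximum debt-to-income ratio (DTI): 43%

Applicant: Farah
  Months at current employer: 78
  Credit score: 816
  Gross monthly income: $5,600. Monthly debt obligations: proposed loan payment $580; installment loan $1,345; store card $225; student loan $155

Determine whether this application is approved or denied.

Approved

Employment 78 ≥ 18 months
Credit score 816 ≥ 660 (meets)
Total monthly debts = (580 + 1,345 + 225 + 155) = 2,305. DTI = 2,305/5,600 = 41.2% ≤ 43%
All criteria satisfied.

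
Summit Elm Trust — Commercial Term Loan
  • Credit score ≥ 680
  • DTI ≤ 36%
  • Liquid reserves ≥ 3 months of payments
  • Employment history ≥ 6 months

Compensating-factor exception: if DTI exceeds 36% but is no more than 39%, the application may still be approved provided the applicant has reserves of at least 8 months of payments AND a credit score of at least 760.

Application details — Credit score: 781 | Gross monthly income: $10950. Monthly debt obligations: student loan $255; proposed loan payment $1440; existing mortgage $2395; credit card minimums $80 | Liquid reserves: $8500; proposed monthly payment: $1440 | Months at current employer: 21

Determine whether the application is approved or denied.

Credit score 781 ≥ 680 (meets base)
Total debts = (255 + 1,440 + 2,395 + 80) = 4,170. DTI: 4,170 ÷ 10,950 = 38.1%, over the 36% base limit.
Liquid reserves cover 8,500/1,440 = 5.9 months — ≥ 3 required
Employment 21 ≥ 6 months
38.1% falls in the override range (36%–39%), so the compensating-factor test applies.
Reserves 5.9 < 8 months; credit score 781 ≥ 760.
Override conditions not both satisfied; exception does not apply.

Denied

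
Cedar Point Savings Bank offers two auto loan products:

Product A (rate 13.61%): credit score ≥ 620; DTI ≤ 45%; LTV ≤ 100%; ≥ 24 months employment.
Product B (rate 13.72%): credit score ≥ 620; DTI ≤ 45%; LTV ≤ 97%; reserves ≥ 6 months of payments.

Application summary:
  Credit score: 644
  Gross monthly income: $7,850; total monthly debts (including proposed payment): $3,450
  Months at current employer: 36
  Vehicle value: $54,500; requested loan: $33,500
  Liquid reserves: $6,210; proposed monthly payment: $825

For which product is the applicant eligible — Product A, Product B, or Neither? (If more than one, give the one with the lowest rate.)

Product A

DTI = 3,450/7,850 = 43.9%.
LTV = 33,500/54,500 = 61.5%.
Reserves = 6,210/825 = 7.5 months.
Product A: score 644 ≥ 620; DTI 43.9% ≤ 45%; LTV 61.5% ≤ 100%; employment 36 ≥ 24 mo → qualifies.
Product B: score 644 ≥ 620; DTI 43.9% ≤ 45%; LTV 61.5% ≤ 97%; reserves 7.5 ≥ 6 mo → qualifies.
Qualifying: Product A, Product B. Lowest rate is 13.61% → Product A.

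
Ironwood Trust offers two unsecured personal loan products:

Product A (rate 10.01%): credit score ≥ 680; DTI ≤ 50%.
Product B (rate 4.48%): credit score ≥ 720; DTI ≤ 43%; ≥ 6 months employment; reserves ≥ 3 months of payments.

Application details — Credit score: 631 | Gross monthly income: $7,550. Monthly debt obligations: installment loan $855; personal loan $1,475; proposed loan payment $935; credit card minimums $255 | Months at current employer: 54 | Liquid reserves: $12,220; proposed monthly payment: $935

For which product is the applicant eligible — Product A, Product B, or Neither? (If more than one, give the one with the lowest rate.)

Neither

Total debts = (855 + 1,475 + 935 + 255) = 3,520; DTI = 3,520/7,550 = 46.6%.
Reserves = 12,220/935 = 13.1 months.
Product A: score 631 < 680; DTI 46.6% ≤ 50% → does not qualify.
Product B: score 631 < 720; DTI 46.6% > 43%; employment 54 ≥ 6 mo; reserves 13.1 ≥ 3 mo → does not qualify.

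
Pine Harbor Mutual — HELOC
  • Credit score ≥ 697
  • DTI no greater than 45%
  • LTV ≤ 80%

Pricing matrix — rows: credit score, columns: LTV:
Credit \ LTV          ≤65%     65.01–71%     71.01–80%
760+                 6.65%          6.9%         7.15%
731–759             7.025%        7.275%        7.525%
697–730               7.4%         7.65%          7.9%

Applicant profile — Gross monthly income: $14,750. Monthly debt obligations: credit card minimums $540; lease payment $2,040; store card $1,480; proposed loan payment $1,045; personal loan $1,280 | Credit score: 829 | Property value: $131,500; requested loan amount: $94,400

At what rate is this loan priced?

7.15%

Credit score 829 ≥ 697; Total monthly debts = (540 + 2,040 + 1,480 + 1,045 + 1,280) = 6,385. Debt-to-income = 6,385/14,750 = 43.3% — meets 45% limit
LTV = 94,400/131,500 = 71.8% ≤ 80%
Score 829 is in the 760+ band; LTV 71.8% is in the 71.01–80% band → 7.15%.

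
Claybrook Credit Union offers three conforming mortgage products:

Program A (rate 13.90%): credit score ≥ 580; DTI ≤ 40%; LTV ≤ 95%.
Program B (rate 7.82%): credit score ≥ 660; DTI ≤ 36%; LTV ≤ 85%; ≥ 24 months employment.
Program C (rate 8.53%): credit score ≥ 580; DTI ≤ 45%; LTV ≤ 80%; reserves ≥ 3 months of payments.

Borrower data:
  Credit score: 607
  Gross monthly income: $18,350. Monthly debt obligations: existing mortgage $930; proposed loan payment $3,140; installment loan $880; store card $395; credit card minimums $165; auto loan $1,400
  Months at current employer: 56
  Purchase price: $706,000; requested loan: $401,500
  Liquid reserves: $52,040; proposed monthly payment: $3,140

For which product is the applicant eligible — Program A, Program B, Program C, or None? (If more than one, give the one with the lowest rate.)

Total debts = (930 + 3,140 + 880 + 395 + 165 + 1,400) = 6,910; DTI = 6,910/18,350 = 37.7%.
LTV = 401,500/706,000 = 56.9%.
Reserves = 52,040/3,140 = 16.6 months.
Program A: score 607 ≥ 580; DTI 37.7% ≤ 40%; LTV 56.9% ≤ 95% → qualifies.
Program B: score 607 < 660; DTI 37.7% > 36%; LTV 56.9% ≤ 85%; employment 56 ≥ 24 mo → does not qualify.
Program C: score 607 ≥ 580; DTI 37.7% ≤ 45%; LTV 56.9% ≤ 80%; reserves 16.6 ≥ 3 mo → qualifies.
Qualifying: Program A, Program C. Lowest rate is 8.53% → Program C.

Program C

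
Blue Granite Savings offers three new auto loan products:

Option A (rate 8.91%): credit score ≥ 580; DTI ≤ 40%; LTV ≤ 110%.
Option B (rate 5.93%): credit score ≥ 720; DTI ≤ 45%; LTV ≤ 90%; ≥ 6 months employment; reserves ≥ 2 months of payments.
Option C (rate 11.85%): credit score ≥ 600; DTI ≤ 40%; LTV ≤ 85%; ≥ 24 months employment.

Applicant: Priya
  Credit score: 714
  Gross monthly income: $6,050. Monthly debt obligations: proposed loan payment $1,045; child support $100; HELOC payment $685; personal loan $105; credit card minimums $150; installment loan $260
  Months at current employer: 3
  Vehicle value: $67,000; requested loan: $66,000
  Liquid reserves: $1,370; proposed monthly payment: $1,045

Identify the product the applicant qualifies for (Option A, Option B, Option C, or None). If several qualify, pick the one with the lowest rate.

Total debts = (1,045 + 100 + 685 + 105 + 150 + 260) = 2,345; DTI = 2,345/6,050 = 38.8%.
LTV = 66,000/67,000 = 98.5%.
Reserves = 1,370/1,045 = 1.3 months.
Option A: score 714 ≥ 580; DTI 38.8% ≤ 40%; LTV 98.5% ≤ 110% → qualifies.
Option B: score 714 < 720; DTI 38.8% ≤ 45%; LTV 98.5% > 90%; employment 3 < 6 mo; reserves 1.3 < 2 mo → does not qualify.
Option C: score 714 ≥ 600; DTI 38.8% ≤ 40%; LTV 98.5% > 85%; employment 3 < 24 mo → does not qualify.

Option A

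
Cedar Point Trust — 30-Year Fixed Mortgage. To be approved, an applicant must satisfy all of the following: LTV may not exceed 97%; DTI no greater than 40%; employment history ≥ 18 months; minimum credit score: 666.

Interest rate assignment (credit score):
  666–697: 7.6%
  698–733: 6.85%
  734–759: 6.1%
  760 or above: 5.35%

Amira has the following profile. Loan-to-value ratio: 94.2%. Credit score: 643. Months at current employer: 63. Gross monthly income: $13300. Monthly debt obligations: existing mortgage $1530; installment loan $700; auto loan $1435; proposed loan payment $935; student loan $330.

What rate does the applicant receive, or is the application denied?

Credit score 643 < 666 (below minimum)
Employment 63 ≥ 18 months
LTV 94.2% ≤ 97%
Total monthly debts = (1,530 + 700 + 1,435 + 935 + 330) = 4,930. Debt-to-income = 4,930/13,300 = 37.1% — meets 40% limit
Not all requirements met → denied.

Denied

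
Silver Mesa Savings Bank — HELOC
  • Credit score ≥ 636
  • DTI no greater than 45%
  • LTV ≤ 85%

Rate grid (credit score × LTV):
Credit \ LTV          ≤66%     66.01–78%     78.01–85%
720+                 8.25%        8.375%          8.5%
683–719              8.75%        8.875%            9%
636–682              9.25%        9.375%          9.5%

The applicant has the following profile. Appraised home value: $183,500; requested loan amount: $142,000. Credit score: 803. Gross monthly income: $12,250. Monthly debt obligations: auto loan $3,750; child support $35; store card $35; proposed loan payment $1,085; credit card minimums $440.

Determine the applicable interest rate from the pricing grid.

Credit score 803 ≥ 636; Total monthly debts = (3,750 + 35 + 35 + 1,085 + 440) = 5,345. DTI = 5,345/12,250 = 43.6% ≤ 45%
LTV = 142,000/183,500 = 77.4% ≤ 85%
Score 803 is in the 720+ band; LTV 77.4% is in the 66.01–78% band → 8.375%.

8.375%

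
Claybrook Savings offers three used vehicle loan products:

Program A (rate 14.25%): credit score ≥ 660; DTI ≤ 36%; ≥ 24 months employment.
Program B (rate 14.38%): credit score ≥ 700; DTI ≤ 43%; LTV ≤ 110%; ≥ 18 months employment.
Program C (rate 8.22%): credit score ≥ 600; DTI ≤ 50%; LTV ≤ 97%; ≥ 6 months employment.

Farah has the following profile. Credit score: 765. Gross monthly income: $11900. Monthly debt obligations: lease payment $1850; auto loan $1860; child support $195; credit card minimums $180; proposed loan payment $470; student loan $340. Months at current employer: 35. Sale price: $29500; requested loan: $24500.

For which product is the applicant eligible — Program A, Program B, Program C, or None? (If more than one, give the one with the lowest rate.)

Total debts = (1,850 + 1,860 + 195 + 180 + 470 + 340) = 4,895; DTI = 4,895/11,900 = 41.1%.
LTV = 24,500/29,500 = 83.1%.
Program A: score 765 ≥ 660; DTI 41.1% > 36%; employment 35 ≥ 24 mo → does not qualify.
Program B: score 765 ≥ 700; DTI 41.1% ≤ 43%; LTV 83.1% ≤ 110%; employment 35 ≥ 18 mo → qualifies.
Program C: score 765 ≥ 600; DTI 41.1% ≤ 50%; LTV 83.1% ≤ 97%; employment 35 ≥ 6 mo → qualifies.
Qualifying: Program B, Program C. Lowest rate is 8.22% → Program C.

Program C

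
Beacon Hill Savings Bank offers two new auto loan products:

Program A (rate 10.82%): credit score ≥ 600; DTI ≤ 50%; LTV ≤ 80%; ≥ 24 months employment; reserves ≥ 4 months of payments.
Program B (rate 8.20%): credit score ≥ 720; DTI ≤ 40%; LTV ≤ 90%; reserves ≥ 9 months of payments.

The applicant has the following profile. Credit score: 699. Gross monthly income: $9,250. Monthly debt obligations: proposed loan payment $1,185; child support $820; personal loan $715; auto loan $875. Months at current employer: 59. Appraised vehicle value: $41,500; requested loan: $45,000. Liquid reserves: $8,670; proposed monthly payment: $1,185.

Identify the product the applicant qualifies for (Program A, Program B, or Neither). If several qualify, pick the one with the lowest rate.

Total debts = (1,185 + 820 + 715 + 875) = 3,595; DTI = 3,595/9,250 = 38.9%.
LTV = 45,000/41,500 = 108.4%.
Reserves = 8,670/1,185 = 7.3 months.
Program A: score 699 ≥ 600; DTI 38.9% ≤ 50%; LTV 108.4% > 80%; employment 59 ≥ 24 mo; reserves 7.3 ≥ 4 mo → does not qualify.
Program B: score 699 < 720; DTI 38.9% ≤ 40%; LTV 108.4% > 90%; reserves 7.3 < 9 mo → does not qualify.

Neither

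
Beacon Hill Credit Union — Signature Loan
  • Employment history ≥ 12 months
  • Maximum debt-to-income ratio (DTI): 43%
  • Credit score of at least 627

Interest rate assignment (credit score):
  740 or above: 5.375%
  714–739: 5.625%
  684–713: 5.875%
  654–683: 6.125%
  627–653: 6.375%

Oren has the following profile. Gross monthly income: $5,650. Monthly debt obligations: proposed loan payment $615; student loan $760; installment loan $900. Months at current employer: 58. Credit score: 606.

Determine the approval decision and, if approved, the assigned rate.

Credit score 606 < 627 (below minimum)
Employment 58 ≥ 12 months
Total monthly debts = (615 + 760 + 900) = 2,275. DTI = 2,275/5,650 = 40.3% ≤ 43%
Not all requirements met → denied.

Denied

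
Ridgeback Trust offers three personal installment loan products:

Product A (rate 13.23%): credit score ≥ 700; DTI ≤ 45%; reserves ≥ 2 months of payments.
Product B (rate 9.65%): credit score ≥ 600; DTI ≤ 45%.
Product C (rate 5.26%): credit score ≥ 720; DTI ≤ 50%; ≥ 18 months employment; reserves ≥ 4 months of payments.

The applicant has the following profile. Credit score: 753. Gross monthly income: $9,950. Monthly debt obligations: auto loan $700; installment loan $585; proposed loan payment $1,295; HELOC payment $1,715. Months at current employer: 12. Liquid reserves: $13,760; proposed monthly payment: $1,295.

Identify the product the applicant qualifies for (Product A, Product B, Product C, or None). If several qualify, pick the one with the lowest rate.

Product B

Total debts = (700 + 585 + 1,295 + 1,715) = 4,295; DTI = 4,295/9,950 = 43.2%.
Reserves = 13,760/1,295 = 10.6 months.
Product A: score 753 ≥ 700; DTI 43.2% ≤ 45%; reserves 10.6 ≥ 2 mo → qualifies.
Product B: score 753 ≥ 600; DTI 43.2% ≤ 45% → qualifies.
Product C: score 753 ≥ 720; DTI 43.2% ≤ 50%; employment 12 < 18 mo; reserves 10.6 ≥ 4 mo → does not qualify.
Qualifying: Product A, Product B. Lowest rate is 9.65% → Product B.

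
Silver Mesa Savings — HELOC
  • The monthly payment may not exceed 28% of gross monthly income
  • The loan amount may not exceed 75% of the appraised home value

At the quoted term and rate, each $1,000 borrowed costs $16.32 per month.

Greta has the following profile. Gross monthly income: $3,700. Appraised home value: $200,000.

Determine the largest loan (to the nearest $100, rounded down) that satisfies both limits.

$63,400

Payment cap: 28% × $3,700 = $1,036/month.
At $16.32 per $1,000, that supports 1,036/16.32 × 1,000 ≈ $63,480 → $63,400.
LTV cap: 75% × $200,000 = $150,000 → $150,000.
Binding constraint: payment-to-income.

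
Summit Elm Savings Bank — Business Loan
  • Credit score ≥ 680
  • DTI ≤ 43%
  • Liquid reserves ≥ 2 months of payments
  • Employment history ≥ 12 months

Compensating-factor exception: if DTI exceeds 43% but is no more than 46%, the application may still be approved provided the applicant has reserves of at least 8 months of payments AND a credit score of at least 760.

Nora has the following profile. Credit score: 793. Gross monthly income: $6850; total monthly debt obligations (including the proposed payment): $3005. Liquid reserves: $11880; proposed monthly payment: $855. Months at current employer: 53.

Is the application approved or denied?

Credit score 793 ≥ 680 (meets base)
DTI: 3,005 ÷ 6,850 = 43.9%, over the 43% base limit.
Liquid reserves cover 11,880/855 = 13.9 months — ≥ 2 required
Employment 53 ≥ 12 months
DTI 43.9% is within the 43%–46% exception band; checking compensating factors.
Override check — reserves: 13.9 mo (ok); score: 793 (ok).
Both override conditions satisfied; DTI exception granted.

Approved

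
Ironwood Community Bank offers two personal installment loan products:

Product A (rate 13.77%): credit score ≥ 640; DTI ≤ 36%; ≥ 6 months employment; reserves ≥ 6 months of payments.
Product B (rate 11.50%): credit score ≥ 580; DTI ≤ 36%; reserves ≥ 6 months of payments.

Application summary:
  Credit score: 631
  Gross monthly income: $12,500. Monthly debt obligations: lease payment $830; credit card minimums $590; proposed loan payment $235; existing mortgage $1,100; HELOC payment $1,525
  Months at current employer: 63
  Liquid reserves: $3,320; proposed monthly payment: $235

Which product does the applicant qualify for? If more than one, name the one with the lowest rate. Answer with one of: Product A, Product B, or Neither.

Product B

Total debts = (830 + 590 + 235 + 1,100 + 1,525) = 4,280; DTI = 4,280/12,500 = 34.2%.
Reserves = 3,320/235 = 14.1 months.
Product A: score 631 < 640; DTI 34.2% ≤ 36%; employment 63 ≥ 6 mo; reserves 14.1 ≥ 6 mo → does not qualify.
Product B: score 631 ≥ 580; DTI 34.2% ≤ 36%; reserves 14.1 ≥ 6 mo → qualifies.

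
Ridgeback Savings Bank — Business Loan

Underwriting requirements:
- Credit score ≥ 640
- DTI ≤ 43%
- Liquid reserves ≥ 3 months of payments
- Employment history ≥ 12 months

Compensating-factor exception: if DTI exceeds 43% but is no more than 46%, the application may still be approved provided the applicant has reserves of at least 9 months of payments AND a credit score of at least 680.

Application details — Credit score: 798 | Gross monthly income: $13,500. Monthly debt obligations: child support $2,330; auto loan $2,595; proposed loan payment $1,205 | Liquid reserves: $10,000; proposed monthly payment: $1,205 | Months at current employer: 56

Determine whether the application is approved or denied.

Denied

Credit score 798 ≥ 640 (meets base)
Total debts = (2,330 + 2,595 + 1,205) = 6,130. DTI = 6,130/13,500 = 45.4% > 43% — standard DTI limit exceeded.
Reserves: 10,000 ÷ 1,205 = 8.3 months (meets 3-month minimum)
Employment 56 ≥ 12 months
DTI 45.4% is within the 43%–46% exception band; checking compensating factors.
Override check — reserves: 8.3 mo (short of 9); score: 798 (ok).
Override conditions not both satisfied; exception does not apply.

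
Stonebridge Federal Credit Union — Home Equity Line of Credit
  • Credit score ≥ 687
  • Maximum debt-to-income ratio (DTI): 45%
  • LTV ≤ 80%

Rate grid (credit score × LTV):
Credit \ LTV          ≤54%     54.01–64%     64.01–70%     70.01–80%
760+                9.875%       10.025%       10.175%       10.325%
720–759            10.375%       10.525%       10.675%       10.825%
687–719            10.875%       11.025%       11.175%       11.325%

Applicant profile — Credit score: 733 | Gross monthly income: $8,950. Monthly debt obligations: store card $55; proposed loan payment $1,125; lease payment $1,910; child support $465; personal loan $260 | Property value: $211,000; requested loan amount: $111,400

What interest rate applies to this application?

Credit score 733 ≥ 687; Total monthly debts = (55 + 1,125 + 1,910 + 465 + 260) = 3,815. DTI: 3,815 ÷ 8,950 = 42.6%, within the 45% cap
LTV = 111,400/211,000 = 52.8% ≤ 80%
Score 733 is in the 720–759 band; LTV 52.8% is in the ≤54% band → 10.375%.

10.375%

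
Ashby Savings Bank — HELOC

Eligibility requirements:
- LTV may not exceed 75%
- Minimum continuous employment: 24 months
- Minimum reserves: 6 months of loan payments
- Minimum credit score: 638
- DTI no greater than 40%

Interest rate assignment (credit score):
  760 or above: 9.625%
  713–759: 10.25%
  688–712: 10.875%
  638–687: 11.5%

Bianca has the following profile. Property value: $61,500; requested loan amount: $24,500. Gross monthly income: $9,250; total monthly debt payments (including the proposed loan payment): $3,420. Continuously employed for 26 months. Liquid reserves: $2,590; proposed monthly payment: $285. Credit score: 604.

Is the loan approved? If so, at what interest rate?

Credit score 604 < 638 (below minimum)
LTV: 24,500 ÷ 61,500 = 39.8%, within 75% cap
Reserves = 2,590/285 = 9.1 months ≥ 6
DTI = 3,420/9,250 = 37% ≤ 40%
Employment 26 ≥ 24 months
Not all requirements met → denied.

Denied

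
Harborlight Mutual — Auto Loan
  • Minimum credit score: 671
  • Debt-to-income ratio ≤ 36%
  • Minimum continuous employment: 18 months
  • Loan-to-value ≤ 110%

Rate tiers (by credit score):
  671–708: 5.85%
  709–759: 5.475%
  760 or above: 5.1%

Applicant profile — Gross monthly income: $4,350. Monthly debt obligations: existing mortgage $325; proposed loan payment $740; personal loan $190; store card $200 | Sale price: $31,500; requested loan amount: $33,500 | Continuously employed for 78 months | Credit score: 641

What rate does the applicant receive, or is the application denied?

Denied

Credit score 641 < 671 (below minimum)
LTV = 33,500/31,500 = 106.3% ≤ 110%
Employment 78 ≥ 18 months
Total monthly debts = (325 + 740 + 190 + 200) = 1,455. DTI = 1,455/4,350 = 33.4% ≤ 36%
Not all requirements met → denied.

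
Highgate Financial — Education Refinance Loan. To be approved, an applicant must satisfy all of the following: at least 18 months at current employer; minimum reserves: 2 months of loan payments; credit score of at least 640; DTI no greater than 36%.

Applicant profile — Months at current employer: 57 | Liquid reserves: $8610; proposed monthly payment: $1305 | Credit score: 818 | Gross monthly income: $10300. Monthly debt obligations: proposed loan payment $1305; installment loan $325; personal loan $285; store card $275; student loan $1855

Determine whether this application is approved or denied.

Denied

Employment 57 ≥ 18 months
Reserves: 8,610 ÷ 1,305 = 6.6 months (meets 2-month minimum)
Credit score 818 ≥ 640 (meets)
Total monthly debts = (1,305 + 325 + 285 + 275 + 1,855) = 4,045. Debt-to-income = 4,045/10,300 = 39.3% — over 36% limit
Fails on DTI.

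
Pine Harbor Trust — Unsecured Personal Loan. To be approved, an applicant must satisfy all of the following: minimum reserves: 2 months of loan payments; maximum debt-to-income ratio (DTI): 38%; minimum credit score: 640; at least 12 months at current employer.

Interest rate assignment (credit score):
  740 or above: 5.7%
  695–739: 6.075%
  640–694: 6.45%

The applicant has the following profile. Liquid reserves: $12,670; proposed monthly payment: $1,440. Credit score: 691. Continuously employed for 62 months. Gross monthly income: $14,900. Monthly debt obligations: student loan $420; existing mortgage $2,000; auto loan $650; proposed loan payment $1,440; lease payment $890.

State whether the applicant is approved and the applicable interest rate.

Approved at 6.45%

Credit score 691 ≥ 640 (meets minimum)
Employment 62 ≥ 12 months
Reserves = 12,670/1,440 = 8.8 months ≥ 2
Total monthly debts = (420 + 2,000 + 650 + 1,440 + 890) = 5,400. DTI = 5,400/14,900 = 36.2% ≤ 38%
All requirements met. Score 691 falls in the 640–694 tier → 6.45%.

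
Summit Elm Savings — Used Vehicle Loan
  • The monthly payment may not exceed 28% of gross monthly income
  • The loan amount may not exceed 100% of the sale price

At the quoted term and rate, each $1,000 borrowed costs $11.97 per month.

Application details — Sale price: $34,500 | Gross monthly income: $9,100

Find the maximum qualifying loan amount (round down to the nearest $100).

Payment cap: 28% × $9,100 = $2,548/month.
At $11.97 per $1,000, that supports 2,548/11.97 × 1,000 ≈ $212,865 → $212,800.
LTV cap: 100% × $34,500 = $34,500 → $34,500.
Binding constraint: loan-to-value.

$34,500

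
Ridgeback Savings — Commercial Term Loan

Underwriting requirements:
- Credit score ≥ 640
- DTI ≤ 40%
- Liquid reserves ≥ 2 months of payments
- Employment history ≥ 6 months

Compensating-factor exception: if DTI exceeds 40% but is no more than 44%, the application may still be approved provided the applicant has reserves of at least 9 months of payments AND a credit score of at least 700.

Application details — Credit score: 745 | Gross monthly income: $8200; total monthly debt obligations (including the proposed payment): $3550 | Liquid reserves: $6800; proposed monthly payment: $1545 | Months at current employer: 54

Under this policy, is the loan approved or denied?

Credit score 745 ≥ 640 (meets base)
DTI = 3,550/8,200 = 43.3% > 40% — standard DTI limit exceeded.
Reserves: 6,800 ÷ 1,545 = 4.4 months (meets 2-month minimum)
Employment 54 ≥ 6 months
43.3% falls in the override range (40%–44%), so the compensating-factor test applies.
Override check — reserves: 4.4 mo (short of 9); score: 745 (ok).
Override conditions not both satisfied; exception does not apply.

Denied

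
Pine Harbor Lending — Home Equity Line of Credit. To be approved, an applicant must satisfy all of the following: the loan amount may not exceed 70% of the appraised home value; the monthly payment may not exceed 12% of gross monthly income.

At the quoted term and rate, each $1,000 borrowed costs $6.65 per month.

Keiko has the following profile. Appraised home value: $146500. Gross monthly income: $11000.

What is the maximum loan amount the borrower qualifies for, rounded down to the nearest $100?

Payment cap: 12% × $11,000 = $1,320/month.
At $6.65 per $1,000, that supports 1,320/6.65 × 1,000 ≈ $198,496 → $198,400.
LTV cap: 70% × $146,500 = $102,550 → $102,500.
Binding constraint: loan-to-value.

$102,500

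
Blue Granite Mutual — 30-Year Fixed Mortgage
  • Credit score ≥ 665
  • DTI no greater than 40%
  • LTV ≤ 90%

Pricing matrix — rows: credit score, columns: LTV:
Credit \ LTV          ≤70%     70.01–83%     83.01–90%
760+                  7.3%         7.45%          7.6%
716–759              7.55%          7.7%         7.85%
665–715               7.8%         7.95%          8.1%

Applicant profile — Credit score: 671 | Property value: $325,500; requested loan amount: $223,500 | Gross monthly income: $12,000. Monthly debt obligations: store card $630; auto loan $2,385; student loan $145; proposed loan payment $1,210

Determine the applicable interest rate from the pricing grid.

7.8%

Credit score 671 ≥ 665; Total monthly debts = (630 + 2,385 + 145 + 1,210) = 4,370. DTI: 4,370 ÷ 12,000 = 36.4%, within the 40% cap
LTV: 223,500 ÷ 325,500 = 68.7%, within 90% cap
Score 671 is in the 665–715 band; LTV 68.7% is in the ≤70% band → 7.8%.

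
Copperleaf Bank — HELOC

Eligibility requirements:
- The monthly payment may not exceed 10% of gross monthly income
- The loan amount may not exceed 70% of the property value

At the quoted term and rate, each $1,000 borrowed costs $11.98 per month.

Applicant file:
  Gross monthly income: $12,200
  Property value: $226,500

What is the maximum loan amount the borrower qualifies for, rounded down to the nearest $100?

$101,800

Payment cap: 10% × $12,200 = $1,220/month.
At $11.98 per $1,000, that supports 1,220/11.98 × 1,000 ≈ $101,836 → $101,800.
LTV cap: 70% × $226,500 = $158,550 → $158,500.
Binding constraint: payment-to-income.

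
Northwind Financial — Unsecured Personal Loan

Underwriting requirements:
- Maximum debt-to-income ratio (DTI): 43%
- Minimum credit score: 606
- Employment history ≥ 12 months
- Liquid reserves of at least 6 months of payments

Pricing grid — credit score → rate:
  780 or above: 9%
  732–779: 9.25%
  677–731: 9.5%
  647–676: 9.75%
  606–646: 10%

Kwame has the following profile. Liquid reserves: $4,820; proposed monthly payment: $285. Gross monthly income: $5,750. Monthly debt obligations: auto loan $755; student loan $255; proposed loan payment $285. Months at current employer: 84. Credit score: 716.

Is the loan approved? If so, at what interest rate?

Approved at 9.5%

Credit score 716 ≥ 606 (meets minimum)
Employment 84 ≥ 12 months
Total monthly debts = (755 + 255 + 285) = 1,295. DTI = 1,295/5,750 = 22.5% ≤ 43%
Reserves: 4,820 ÷ 285 = 16.9 months (meets 6-month minimum)
All requirements met. Score 716 falls in the 677–731 tier → 9.5%.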